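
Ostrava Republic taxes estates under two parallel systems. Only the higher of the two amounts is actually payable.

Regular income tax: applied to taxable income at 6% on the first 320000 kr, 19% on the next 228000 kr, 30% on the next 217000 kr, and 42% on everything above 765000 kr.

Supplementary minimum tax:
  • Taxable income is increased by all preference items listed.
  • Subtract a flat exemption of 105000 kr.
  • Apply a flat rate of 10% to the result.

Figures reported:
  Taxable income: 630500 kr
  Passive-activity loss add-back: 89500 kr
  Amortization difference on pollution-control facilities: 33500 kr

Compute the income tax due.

Regular income tax:
  320000 kr × 6% = 19200 kr
  228000 kr × 19% = 43320 kr
  82500 kr × 30% = 24750 kr
  → 87270 kr

Supplementary minimum tax:
  Adjusted income: 630500 kr + 89500 kr + 33500 kr = 753500 kr
  Less exemption 105000 kr → base 648500 kr
  648500 kr × 10% = 64850 kr

87270 kr > 64850 kr, so the regular income tax governs.

87270 kr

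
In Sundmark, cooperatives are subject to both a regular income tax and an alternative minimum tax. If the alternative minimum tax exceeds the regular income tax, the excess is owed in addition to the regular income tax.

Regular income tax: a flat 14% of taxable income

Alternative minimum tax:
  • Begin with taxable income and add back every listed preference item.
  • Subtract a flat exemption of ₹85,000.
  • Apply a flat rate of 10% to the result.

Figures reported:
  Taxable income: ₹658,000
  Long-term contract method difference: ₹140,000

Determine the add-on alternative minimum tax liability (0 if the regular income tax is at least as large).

₹0

Alternative minimum tax:
  Adjusted income: ₹658,000 + ₹140,000 = ₹798,000
  Less exemption ₹85,000 → base ₹713,000
  ₹713,000 × 10% = ₹71,300

Regular income tax:
  ₹658,000 × 14% = ₹92,120

₹71,300 ≤ ₹92,120, so no add-on is due.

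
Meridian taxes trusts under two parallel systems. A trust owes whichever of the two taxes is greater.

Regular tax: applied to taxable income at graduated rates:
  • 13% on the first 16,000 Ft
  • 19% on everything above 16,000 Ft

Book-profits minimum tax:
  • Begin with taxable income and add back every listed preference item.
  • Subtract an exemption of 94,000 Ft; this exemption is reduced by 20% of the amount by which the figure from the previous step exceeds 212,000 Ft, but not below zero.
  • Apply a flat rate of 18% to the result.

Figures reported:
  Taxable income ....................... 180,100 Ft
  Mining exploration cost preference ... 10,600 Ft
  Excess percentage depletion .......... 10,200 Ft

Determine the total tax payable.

Book-profits minimum tax:
  Adjusted income: 180,100 Ft + 10,600 Ft + 10,200 Ft = 200,900 Ft
  Exemption: 200,900 Ft ≤ 212,000 Ft, so full 94,000 Ft applies
  Base: 200,900 Ft − 94,000 Ft = 106,900 Ft
  106,900 Ft × 18% = 19,242 Ft

Regular tax:
  16,000 Ft × 13% = 2,080 Ft
  164,100 Ft × 19% = 31,179 Ft
  → 33,259 Ft

33,259 Ft > 19,242 Ft, so the regular tax governs.

33,259 Ft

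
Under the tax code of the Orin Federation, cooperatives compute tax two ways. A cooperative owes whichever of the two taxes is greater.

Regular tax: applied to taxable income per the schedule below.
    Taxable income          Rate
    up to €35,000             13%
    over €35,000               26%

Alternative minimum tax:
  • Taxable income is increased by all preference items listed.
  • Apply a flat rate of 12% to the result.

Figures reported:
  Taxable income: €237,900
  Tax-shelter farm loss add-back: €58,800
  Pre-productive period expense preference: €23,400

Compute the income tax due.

Regular tax:
  €35,000 × 13% = €4,550
  €202,900 × 26% = €52,754
  → €57,304

Alternative minimum tax:
  Adjusted income: €237,900 + €58,800 + €23,400 = €320,100
  €320,100 × 12% = €38,412

€57,304 > €38,412, so the regular tax governs.

€57,304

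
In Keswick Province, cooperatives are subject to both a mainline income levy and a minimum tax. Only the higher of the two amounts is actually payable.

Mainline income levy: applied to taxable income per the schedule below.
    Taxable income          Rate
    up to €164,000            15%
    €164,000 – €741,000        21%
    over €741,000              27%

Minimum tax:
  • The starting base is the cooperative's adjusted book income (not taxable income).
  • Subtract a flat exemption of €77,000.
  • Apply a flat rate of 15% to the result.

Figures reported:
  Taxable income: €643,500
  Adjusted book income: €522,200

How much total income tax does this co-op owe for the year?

€125,295

Minimum tax:
  Base (adjusted book income): €522,200
  Less exemption €77,000 → base €445,200
  €445,200 × 15% = €66,780

Mainline income levy:
  €164,000 × 15% = €24,600
  €479,500 × 21% = €100,695
  → €125,295

€125,295 > €66,780, so the mainline income levy governs.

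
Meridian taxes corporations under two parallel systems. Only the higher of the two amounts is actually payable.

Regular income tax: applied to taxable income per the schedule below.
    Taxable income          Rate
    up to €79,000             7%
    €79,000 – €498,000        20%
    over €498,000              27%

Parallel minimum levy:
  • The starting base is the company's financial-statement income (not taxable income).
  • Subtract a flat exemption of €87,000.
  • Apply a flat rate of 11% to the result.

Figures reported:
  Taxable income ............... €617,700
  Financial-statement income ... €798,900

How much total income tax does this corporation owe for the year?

€121,649

Regular income tax:
  €79,000 × 7% = €5,530
  €419,000 × 20% = €83,800
  €119,700 × 27% = €32,319
  → €121,649

Parallel minimum levy:
  Base (financial-statement income): €798,900
  Less exemption €87,000 → base €711,900
  €711,900 × 11% = €78,309

€121,649 > €78,309, so the regular income tax governs.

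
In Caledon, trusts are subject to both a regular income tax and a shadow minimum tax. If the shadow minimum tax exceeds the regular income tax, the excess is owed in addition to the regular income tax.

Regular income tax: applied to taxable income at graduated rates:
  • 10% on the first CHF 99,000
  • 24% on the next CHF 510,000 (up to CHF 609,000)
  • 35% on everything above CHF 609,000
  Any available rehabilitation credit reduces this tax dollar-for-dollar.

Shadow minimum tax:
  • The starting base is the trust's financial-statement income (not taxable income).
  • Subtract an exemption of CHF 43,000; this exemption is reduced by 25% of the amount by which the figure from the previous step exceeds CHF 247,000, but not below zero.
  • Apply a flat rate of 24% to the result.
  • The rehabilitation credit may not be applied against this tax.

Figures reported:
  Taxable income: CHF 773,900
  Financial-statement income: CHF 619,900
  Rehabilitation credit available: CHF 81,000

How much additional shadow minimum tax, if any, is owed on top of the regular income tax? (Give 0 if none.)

CHF 39,761

Shadow minimum tax:
  Base (financial-statement income): CHF 619,900
  Exemption: 25% × (CHF 619,900 − CHF 247,000) = CHF 93,225 ≥ CHF 43,000, so the exemption is fully phased out
  Base: CHF 619,900 − CHF 0 = CHF 619,900
  CHF 619,900 × 24% = CHF 148,776

Regular income tax:
  CHF 99,000 × 10% = CHF 9,900
  CHF 510,000 × 24% = CHF 122,400
  CHF 164,900 × 35% = CHF 57,715
  → CHF 190,015
  Less rehabilitation credit CHF 81,000 → CHF 109,015

Excess of shadow minimum tax over regular income tax: CHF 148,776 − CHF 109,015 = CHF 39,761.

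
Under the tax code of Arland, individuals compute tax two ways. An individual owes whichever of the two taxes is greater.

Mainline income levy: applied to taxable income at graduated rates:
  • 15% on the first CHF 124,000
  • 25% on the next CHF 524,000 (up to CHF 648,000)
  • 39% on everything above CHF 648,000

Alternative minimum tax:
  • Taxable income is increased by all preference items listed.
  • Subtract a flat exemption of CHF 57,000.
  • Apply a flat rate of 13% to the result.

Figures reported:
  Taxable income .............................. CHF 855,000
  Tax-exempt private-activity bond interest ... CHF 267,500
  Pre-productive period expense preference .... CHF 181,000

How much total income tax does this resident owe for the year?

CHF 230,330

Alternative minimum tax:
  Adjusted income: CHF 855,000 + CHF 267,500 + CHF 181,000 = CHF 1,303,500
  Less exemption CHF 57,000 → base CHF 1,246,500
  CHF 1,246,500 × 13% = CHF 162,045

Mainline income levy:
  CHF 124,000 × 15% = CHF 18,600
  CHF 524,000 × 25% = CHF 131,000
  CHF 207,000 × 39% = CHF 80,730
  → CHF 230,330

CHF 230,330 > CHF 162,045, so the mainline income levy governs.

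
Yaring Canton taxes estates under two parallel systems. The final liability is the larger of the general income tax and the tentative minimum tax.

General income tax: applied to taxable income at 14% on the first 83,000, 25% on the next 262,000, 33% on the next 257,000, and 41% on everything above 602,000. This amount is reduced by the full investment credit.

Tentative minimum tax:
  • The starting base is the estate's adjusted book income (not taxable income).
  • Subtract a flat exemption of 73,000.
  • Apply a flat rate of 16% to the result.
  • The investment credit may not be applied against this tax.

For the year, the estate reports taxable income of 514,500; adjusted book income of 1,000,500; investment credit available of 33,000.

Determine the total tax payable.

148,400

Tentative minimum tax:
  Base (adjusted book income): 1,000,500
  Less exemption 73,000 → base 927,500
  927,500 × 16% = 148,400

General income tax:
  83,000 × 14% = 11,620
  262,000 × 25% = 65,500
  169,500 × 33% = 55,935
  → 133,055
  Less investment credit 33,000 → 100,055

148,400 > 100,055, so the tentative minimum tax is the binding amount.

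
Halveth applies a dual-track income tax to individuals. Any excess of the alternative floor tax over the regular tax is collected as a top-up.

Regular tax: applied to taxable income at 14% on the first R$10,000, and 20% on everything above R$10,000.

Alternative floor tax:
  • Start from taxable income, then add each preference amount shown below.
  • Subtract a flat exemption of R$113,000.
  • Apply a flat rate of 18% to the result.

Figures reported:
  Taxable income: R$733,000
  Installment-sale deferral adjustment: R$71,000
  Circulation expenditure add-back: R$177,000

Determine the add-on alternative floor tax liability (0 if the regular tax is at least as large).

Alternative floor tax:
  Adjusted income: R$733,000 + R$71,000 + R$177,000 = R$981,000
  Less exemption R$113,000 → base R$868,000
  R$868,000 × 18% = R$156,240

Regular tax:
  R$10,000 × 14% = R$1,400
  R$723,000 × 20% = R$144,600
  → R$146,000

Excess of alternative floor tax over regular tax: R$156,240 − R$146,000 = R$10,240.

R$10,240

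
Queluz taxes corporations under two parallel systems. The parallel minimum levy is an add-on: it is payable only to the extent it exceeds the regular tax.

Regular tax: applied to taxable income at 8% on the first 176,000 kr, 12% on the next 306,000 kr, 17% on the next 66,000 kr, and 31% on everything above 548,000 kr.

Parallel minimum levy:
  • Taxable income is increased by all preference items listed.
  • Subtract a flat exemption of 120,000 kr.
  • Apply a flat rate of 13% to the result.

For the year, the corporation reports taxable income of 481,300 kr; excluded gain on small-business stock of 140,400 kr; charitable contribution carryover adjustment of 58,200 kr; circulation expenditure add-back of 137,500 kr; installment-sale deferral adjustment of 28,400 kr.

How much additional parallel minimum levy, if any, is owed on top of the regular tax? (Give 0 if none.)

Regular tax:
  176,000 kr × 8% = 14,080 kr
  305,300 kr × 12% = 36,636 kr
  → 50,716 kr

Parallel minimum levy:
  Adjusted income: 481,300 kr + 140,400 kr + 58,200 kr + 137,500 kr + 28,400 kr = 845,800 kr
  Less exemption 120,000 kr → base 725,800 kr
  725,800 kr × 13% = 94,354 kr

Excess of parallel minimum levy over regular tax: 94,354 kr − 50,716 kr = 43,638 kr.

43,638 kr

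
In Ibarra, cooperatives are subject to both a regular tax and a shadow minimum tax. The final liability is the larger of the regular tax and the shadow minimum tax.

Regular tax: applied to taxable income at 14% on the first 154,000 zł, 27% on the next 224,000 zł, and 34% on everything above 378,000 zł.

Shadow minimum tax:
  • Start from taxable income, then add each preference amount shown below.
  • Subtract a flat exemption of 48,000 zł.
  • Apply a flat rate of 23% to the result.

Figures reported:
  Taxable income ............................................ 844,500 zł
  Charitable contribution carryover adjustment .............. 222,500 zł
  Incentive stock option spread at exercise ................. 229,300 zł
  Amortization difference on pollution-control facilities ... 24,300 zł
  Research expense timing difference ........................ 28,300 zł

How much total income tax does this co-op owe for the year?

299,207 zł

Shadow minimum tax:
  Adjusted income: 844,500 zł + 222,500 zł + 229,300 zł + 24,300 zł + 28,300 zł = 1,348,900 zł
  Less exemption 48,000 zł → base 1,300,900 zł
  1,300,900 zł × 23% = 299,207 zł

Regular tax:
  154,000 zł × 14% = 21,560 zł
  224,000 zł × 27% = 60,480 zł
  466,500 zł × 34% = 158,610 zł
  → 240,650 zł

299,207 zł > 240,650 zł, so the shadow minimum tax is the binding amount.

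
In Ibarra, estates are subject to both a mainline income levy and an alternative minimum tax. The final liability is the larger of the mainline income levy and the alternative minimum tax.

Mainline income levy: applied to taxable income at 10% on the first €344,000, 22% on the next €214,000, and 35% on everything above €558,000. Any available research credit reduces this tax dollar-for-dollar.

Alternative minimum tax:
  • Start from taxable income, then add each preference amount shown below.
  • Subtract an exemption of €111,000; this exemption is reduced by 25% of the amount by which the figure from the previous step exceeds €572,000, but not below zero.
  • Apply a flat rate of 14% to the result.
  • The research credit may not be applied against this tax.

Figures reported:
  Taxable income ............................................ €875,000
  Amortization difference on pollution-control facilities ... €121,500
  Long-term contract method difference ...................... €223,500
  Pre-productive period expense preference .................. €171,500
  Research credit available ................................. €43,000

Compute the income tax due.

Mainline income levy:
  €344,000 × 10% = €34,400
  €214,000 × 22% = €47,080
  €317,000 × 35% = €110,950
  → €192,430
  Less research credit €43,000 → €149,430

Alternative minimum tax:
  Adjusted income: €875,000 + €121,500 + €223,500 + €171,500 = €1,391,500
  Exemption: 25% × (€1,391,500 − €572,000) = €204,875 ≥ €111,000, so the exemption is fully phased out
  Base: €1,391,500 − €0 = €1,391,500
  €1,391,500 × 14% = €194,810

€194,810 > €149,430, so the alternative minimum tax is the binding amount.

€194,810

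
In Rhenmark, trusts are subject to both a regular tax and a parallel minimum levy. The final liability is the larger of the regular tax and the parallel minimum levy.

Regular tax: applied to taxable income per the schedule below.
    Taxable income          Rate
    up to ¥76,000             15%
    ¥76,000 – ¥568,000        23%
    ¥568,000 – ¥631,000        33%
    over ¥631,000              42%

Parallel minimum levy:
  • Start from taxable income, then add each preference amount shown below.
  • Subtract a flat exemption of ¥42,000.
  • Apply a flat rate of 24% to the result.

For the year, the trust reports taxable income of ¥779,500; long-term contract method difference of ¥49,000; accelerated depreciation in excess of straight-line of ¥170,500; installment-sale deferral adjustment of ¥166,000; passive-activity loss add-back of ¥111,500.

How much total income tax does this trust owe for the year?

Parallel minimum levy:
  Adjusted income: ¥779,500 + ¥49,000 + ¥170,500 + ¥166,000 + ¥111,500 = ¥1,276,500
  Less exemption ¥42,000 → base ¥1,234,500
  ¥1,234,500 × 24% = ¥296,280

Regular tax:
  ¥76,000 × 15% = ¥11,400
  ¥492,000 × 23% = ¥113,160
  ¥63,000 × 33% = ¥20,790
  ¥148,500 × 42% = ¥62,370
  → ¥207,720

¥296,280 > ¥207,720, so the parallel minimum levy is the binding amount.

¥296,280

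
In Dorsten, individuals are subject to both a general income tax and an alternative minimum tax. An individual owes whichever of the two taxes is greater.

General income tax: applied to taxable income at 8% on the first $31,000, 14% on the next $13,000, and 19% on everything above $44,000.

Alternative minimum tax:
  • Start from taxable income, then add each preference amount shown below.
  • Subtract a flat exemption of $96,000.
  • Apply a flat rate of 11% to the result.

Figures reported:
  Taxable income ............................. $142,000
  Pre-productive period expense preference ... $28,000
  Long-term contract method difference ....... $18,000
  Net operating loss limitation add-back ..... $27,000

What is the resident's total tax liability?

General income tax:
  $31,000 × 8% = $2,480
  $13,000 × 14% = $1,820
  $98,000 × 19% = $18,620
  → $22,920

Alternative minimum tax:
  Adjusted income: $142,000 + $28,000 + $18,000 + $27,000 = $215,000
  Less exemption $96,000 → base $119,000
  $119,000 × 11% = $13,090

$22,920 > $13,090, so the general income tax governs.

$22,920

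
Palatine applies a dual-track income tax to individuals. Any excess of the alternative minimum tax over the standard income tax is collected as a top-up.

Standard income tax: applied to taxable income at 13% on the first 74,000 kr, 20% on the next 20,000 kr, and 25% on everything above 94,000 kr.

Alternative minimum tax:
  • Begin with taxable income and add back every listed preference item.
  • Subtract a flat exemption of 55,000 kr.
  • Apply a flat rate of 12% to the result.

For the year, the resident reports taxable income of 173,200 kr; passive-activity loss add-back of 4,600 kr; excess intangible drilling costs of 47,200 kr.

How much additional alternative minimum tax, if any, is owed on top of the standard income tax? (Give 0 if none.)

Standard income tax:
  74,000 kr × 13% = 9,620 kr
  20,000 kr × 20% = 4,000 kr
  79,200 kr × 25% = 19,800 kr
  → 33,420 kr

Alternative minimum tax:
  Adjusted income: 173,200 kr + 4,600 kr + 47,200 kr = 225,000 kr
  Less exemption 55,000 kr → base 170,000 kr
  170,000 kr × 12% = 20,400 kr

20,400 kr ≤ 33,420 kr, so no add-on is due.

0 kr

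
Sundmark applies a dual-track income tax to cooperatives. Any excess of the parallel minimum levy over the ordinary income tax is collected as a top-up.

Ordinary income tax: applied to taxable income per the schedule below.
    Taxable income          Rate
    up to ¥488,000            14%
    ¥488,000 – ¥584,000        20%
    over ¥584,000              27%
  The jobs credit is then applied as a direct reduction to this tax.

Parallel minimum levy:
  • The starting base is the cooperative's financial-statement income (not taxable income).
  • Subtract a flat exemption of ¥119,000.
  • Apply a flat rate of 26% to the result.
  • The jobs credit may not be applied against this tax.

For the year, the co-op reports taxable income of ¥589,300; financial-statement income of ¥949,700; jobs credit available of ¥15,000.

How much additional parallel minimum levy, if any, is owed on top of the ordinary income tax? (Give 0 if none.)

Parallel minimum levy:
  Base (financial-statement income): ¥949,700
  Less exemption ¥119,000 → base ¥830,700
  ¥830,700 × 26% = ¥215,982

Ordinary income tax:
  ¥488,000 × 14% = ¥68,320
  ¥96,000 × 20% = ¥19,200
  ¥5,300 × 27% = ¥1,431
  → ¥88,951
  Less jobs credit ¥15,000 → ¥73,951

Excess of parallel minimum levy over ordinary income tax: ¥215,982 − ¥73,951 = ¥142,031.

¥142,031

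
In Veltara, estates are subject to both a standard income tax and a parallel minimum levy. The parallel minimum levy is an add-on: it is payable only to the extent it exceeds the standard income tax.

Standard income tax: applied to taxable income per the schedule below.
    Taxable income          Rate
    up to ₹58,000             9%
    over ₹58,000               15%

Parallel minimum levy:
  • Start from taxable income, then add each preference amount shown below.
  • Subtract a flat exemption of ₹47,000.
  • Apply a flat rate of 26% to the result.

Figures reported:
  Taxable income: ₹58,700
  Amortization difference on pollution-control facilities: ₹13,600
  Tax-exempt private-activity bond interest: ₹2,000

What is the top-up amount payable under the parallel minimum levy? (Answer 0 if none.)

₹1,773

Standard income tax:
  ₹58,000 × 9% = ₹5,220
  ₹700 × 15% = ₹105
  → ₹5,325

Parallel minimum levy:
  Adjusted income: ₹58,700 + ₹13,600 + ₹2,000 = ₹74,300
  Less exemption ₹47,000 → base ₹27,300
  ₹27,300 × 26% = ₹7,098

Excess of parallel minimum levy over standard income tax: ₹7,098 − ₹5,325 = ₹1,773.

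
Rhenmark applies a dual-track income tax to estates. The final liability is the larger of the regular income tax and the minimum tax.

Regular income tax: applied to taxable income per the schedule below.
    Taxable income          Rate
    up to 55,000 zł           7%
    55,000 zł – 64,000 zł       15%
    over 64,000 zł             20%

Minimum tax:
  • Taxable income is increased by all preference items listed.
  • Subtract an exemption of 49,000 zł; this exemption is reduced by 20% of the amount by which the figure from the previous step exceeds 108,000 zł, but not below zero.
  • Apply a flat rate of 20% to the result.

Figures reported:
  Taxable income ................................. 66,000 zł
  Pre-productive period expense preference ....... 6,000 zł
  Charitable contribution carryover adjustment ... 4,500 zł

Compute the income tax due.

5,600 zł

Minimum tax:
  Adjusted income: 66,000 zł + 6,000 zł + 4,500 zł = 76,500 zł
  Exemption: 76,500 zł ≤ 108,000 zł, so full 49,000 zł applies
  Base: 76,500 zł − 49,000 zł = 27,500 zł
  27,500 zł × 20% = 5,500 zł

Regular income tax:
  55,000 zł × 7% = 3,850 zł
  9,000 zł × 15% = 1,350 zł
  2,000 zł × 20% = 400 zł
  → 5,600 zł

5,600 zł > 5,500 zł, so the regular income tax governs.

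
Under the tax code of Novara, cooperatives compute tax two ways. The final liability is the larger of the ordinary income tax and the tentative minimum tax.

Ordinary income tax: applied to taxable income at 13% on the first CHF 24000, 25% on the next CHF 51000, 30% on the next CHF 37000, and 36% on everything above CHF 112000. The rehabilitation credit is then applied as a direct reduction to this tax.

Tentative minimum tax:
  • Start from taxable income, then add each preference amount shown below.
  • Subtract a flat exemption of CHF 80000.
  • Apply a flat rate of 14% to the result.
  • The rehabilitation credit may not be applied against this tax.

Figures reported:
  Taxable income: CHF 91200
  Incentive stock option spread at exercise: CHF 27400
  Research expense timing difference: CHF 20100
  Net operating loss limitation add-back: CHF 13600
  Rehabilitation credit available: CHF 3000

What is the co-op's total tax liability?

Tentative minimum tax:
  Adjusted income: CHF 91200 + CHF 27400 + CHF 20100 + CHF 13600 = CHF 152300
  Less exemption CHF 80000 → base CHF 72300
  CHF 72300 × 14% = CHF 10122

Ordinary income tax:
  CHF 24000 × 13% = CHF 3120
  CHF 51000 × 25% = CHF 12750
  CHF 16200 × 30% = CHF 4860
  → CHF 20730
  Less rehabilitation credit CHF 3000 → CHF 17730

CHF 17730 > CHF 10122, so the ordinary income tax governs.

CHF 17730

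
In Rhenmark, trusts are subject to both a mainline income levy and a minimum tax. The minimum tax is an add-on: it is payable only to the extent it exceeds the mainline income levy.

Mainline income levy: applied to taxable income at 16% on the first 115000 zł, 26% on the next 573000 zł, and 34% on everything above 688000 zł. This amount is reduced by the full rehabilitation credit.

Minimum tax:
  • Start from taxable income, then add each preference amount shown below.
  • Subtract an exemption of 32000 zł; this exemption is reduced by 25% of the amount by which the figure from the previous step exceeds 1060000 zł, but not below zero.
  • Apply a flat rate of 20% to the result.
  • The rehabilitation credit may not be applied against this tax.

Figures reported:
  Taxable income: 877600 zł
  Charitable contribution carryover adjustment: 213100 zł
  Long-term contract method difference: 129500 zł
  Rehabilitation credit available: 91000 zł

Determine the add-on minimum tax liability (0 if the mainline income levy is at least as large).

103196 zł

Minimum tax:
  Adjusted income: 877600 zł + 213100 zł + 129500 zł = 1220200 zł
  Exemption: 25% × (1220200 zł − 1060000 zł) = 40050 zł ≥ 32000 zł, so the exemption is fully phased out
  Base: 1220200 zł − 0 zł = 1220200 zł
  1220200 zł × 20% = 244040 zł

Mainline income levy:
  115000 zł × 16% = 18400 zł
  573000 zł × 26% = 148980 zł
  189600 zł × 34% = 64464 zł
  → 231844 zł
  Less rehabilitation credit 91000 zł → 140844 zł

Excess of minimum tax over mainline income levy: 244040 zł − 140844 zł = 103196 zł.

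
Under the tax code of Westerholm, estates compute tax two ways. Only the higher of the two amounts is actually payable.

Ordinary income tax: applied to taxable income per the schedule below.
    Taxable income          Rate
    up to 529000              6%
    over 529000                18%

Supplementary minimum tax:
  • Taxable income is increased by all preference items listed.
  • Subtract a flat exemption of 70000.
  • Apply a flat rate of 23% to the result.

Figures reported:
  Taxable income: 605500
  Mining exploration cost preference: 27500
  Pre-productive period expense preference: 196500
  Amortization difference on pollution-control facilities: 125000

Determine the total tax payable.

Supplementary minimum tax:
  Adjusted income: 605500 + 27500 + 196500 + 125000 = 954500
  Less exemption 70000 → base 884500
  884500 × 23% = 203435

Ordinary income tax:
  529000 × 6% = 31740
  76500 × 18% = 13770
  → 45510

203435 > 45510, so the supplementary minimum tax is the binding amount.

203435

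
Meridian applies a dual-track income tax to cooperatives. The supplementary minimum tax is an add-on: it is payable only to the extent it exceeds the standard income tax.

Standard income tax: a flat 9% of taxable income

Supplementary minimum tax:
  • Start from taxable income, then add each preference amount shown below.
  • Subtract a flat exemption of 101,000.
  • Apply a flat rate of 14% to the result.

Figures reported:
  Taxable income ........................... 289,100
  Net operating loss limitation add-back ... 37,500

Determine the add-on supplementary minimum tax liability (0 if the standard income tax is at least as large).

5,565

Supplementary minimum tax:
  Adjusted income: 289,100 + 37,500 = 326,600
  Less exemption 101,000 → base 225,600
  225,600 × 14% = 31,584

Standard income tax:
  289,100 × 9% = 26,019

Excess of supplementary minimum tax over standard income tax: 31,584 − 26,019 = 5,565.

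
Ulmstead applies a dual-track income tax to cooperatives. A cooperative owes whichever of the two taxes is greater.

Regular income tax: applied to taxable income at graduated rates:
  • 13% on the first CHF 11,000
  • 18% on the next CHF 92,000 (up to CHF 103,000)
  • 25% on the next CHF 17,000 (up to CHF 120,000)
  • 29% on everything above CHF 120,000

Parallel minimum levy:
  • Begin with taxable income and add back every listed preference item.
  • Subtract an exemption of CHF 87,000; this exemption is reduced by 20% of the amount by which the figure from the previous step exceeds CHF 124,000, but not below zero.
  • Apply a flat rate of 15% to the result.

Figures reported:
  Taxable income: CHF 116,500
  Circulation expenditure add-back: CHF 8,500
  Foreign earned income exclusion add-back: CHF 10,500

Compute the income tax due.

Regular income tax:
  CHF 11,000 × 13% = CHF 1,430
  CHF 92,000 × 18% = CHF 16,560
  CHF 13,500 × 25% = CHF 3,375
  → CHF 21,365

Parallel minimum levy:
  Adjusted income: CHF 116,500 + CHF 8,500 + CHF 10,500 = CHF 135,500
  Exemption: CHF 87,000 − 20% × (CHF 135,500 − CHF 124,000) = CHF 87,000 − CHF 2,300 = CHF 84,700
  Base: CHF 135,500 − CHF 84,700 = CHF 50,800
  CHF 50,800 × 15% = CHF 7,620

CHF 21,365 > CHF 7,620, so the regular income tax governs.

CHF 21,365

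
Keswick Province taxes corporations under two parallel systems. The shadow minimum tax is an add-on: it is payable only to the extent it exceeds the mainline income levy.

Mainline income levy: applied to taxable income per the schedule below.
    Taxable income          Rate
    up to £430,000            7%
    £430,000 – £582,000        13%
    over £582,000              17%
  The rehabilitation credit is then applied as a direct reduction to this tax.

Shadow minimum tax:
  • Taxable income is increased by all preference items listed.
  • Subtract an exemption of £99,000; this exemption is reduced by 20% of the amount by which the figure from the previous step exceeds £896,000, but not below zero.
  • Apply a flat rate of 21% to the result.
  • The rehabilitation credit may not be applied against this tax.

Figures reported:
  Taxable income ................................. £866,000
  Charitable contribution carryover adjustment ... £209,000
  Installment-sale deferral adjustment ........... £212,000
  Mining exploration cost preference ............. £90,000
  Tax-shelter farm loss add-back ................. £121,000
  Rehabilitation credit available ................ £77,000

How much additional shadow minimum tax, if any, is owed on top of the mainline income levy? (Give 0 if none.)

£293,440

Mainline income levy:
  £430,000 × 7% = £30,100
  £152,000 × 13% = £19,760
  £284,000 × 17% = £48,280
  → £98,140
  Less rehabilitation credit £77,000 → £21,140

Shadow minimum tax:
  Adjusted income: £866,000 + £209,000 + £212,000 + £90,000 + £121,000 = £1,498,000
  Exemption: 20% × (£1,498,000 − £896,000) = £120,400 ≥ £99,000, so the exemption is fully phased out
  Base: £1,498,000 − £0 = £1,498,000
  £1,498,000 × 21% = £314,580

Excess of shadow minimum tax over mainline income levy: £314,580 − £21,140 = £293,440.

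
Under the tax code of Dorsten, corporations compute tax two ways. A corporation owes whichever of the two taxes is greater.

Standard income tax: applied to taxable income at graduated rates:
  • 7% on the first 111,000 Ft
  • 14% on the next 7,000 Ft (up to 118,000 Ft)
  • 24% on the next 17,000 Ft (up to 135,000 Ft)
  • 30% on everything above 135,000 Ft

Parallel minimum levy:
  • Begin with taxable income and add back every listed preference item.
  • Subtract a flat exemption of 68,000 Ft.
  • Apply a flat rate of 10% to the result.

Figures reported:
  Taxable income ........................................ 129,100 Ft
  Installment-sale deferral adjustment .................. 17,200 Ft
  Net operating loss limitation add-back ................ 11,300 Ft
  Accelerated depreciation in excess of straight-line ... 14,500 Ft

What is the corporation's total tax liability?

Standard income tax:
  111,000 Ft × 7% = 7,770 Ft
  7,000 Ft × 14% = 980 Ft
  11,100 Ft × 24% = 2,664 Ft
  → 11,414 Ft

Parallel minimum levy:
  Adjusted income: 129,100 Ft + 17,200 Ft + 11,300 Ft + 14,500 Ft = 172,100 Ft
  Less exemption 68,000 Ft → base 104,100 Ft
  104,100 Ft × 10% = 10,410 Ft

11,414 Ft > 10,410 Ft, so the standard income tax governs.

11,414 Ft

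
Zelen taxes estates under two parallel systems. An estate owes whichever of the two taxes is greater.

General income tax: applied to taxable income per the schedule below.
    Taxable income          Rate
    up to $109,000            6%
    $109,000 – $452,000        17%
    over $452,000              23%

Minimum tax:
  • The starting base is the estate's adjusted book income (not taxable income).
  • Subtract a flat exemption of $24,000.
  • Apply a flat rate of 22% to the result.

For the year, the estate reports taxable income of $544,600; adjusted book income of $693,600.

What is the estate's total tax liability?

Minimum tax:
  Base (adjusted book income): $693,600
  Less exemption $24,000 → base $669,600
  $669,600 × 22% = $147,312

General income tax:
  $109,000 × 6% = $6,540
  $343,000 × 17% = $58,310
  $92,600 × 23% = $21,298
  → $86,148

$147,312 > $86,148, so the minimum tax is the binding amount.

$147,312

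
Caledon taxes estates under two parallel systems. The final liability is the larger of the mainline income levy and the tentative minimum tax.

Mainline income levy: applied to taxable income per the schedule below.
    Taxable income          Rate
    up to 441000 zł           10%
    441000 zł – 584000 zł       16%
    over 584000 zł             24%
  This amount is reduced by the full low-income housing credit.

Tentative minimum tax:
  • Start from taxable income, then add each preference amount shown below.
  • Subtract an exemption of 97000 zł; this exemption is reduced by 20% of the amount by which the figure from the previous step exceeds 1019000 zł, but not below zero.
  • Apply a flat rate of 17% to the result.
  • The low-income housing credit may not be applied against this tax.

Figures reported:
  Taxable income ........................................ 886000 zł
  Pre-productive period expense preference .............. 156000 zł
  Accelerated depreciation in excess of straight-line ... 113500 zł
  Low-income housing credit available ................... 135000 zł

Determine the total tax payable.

184586 zł

Mainline income levy:
  441000 zł × 10% = 44100 zł
  143000 zł × 16% = 22880 zł
  302000 zł × 24% = 72480 zł
  → 139460 zł
  Less low-income housing credit 135000 zł → 4460 zł

Tentative minimum tax:
  Adjusted income: 886000 zł + 156000 zł + 113500 zł = 1155500 zł
  Exemption: 97000 zł − 20% × (1155500 zł − 1019000 zł) = 97000 zł − 27300 zł = 69700 zł
  Base: 1155500 zł − 69700 zł = 1085800 zł
  1085800 zł × 17% = 184586 zł

184586 zł > 4460 zł, so the tentative minimum tax is the binding amount.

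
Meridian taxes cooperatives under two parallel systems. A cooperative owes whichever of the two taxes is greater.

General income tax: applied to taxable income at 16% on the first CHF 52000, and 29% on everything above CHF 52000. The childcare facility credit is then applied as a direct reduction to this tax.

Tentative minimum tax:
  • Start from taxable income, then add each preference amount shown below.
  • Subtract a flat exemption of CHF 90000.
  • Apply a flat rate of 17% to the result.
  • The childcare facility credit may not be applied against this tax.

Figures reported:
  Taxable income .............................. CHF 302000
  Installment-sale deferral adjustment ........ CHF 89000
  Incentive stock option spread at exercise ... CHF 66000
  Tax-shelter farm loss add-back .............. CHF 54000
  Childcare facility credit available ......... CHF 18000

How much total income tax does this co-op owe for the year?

General income tax:
  CHF 52000 × 16% = CHF 8320
  CHF 250000 × 29% = CHF 72500
  → CHF 80820
  Less childcare facility credit CHF 18000 → CHF 62820

Tentative minimum tax:
  Adjusted income: CHF 302000 + CHF 89000 + CHF 66000 + CHF 54000 = CHF 511000
  Less exemption CHF 90000 → base CHF 421000
  CHF 421000 × 17% = CHF 71570

CHF 71570 > CHF 62820, so the tentative minimum tax is the binding amount.

CHF 71570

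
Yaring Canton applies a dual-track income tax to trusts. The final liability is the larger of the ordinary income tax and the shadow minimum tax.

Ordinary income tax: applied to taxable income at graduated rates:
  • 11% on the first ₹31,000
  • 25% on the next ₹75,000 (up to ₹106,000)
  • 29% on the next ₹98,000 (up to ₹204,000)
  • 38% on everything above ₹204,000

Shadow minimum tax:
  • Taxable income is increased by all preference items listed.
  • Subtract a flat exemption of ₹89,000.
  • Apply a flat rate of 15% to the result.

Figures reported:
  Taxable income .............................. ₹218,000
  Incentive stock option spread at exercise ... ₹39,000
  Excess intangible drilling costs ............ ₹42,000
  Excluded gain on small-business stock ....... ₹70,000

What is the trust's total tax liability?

₹55,900

Ordinary income tax:
  ₹31,000 × 11% = ₹3,410
  ₹75,000 × 25% = ₹18,750
  ₹98,000 × 29% = ₹28,420
  ₹14,000 × 38% = ₹5,320
  → ₹55,900

Shadow minimum tax:
  Adjusted income: ₹218,000 + ₹39,000 + ₹42,000 + ₹70,000 = ₹369,000
  Less exemption ₹89,000 → base ₹280,000
  ₹280,000 × 15% = ₹42,000

₹55,900 > ₹42,000, so the ordinary income tax governs.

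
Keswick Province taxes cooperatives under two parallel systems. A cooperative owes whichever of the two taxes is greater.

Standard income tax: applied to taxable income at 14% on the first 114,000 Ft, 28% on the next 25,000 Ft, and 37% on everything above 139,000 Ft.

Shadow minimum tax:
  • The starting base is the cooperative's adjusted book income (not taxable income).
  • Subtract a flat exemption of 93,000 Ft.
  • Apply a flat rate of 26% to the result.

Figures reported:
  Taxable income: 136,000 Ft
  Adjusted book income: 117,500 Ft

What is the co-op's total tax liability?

Shadow minimum tax:
  Base (adjusted book income): 117,500 Ft
  Less exemption 93,000 Ft → base 24,500 Ft
  24,500 Ft × 26% = 6,370 Ft

Standard income tax:
  114,000 Ft × 14% = 15,960 Ft
  22,000 Ft × 28% = 6,160 Ft
  → 22,120 Ft

22,120 Ft > 6,370 Ft, so the standard income tax governs.

22,120 Ft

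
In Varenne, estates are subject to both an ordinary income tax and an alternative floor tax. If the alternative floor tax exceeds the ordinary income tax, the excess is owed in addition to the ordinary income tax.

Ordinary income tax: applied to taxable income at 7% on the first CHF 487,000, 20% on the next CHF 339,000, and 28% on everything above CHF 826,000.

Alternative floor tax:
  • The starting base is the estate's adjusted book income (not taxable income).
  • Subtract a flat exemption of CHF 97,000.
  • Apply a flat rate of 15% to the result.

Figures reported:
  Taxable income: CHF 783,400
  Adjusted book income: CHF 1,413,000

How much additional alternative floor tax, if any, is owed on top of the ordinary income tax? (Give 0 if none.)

CHF 104,030

Alternative floor tax:
  Base (adjusted book income): CHF 1,413,000
  Less exemption CHF 97,000 → base CHF 1,316,000
  CHF 1,316,000 × 15% = CHF 197,400

Ordinary income tax:
  CHF 487,000 × 7% = CHF 34,090
  CHF 296,400 × 20% = CHF 59,280
  → CHF 93,370

Excess of alternative floor tax over ordinary income tax: CHF 197,400 − CHF 93,370 = CHF 104,030.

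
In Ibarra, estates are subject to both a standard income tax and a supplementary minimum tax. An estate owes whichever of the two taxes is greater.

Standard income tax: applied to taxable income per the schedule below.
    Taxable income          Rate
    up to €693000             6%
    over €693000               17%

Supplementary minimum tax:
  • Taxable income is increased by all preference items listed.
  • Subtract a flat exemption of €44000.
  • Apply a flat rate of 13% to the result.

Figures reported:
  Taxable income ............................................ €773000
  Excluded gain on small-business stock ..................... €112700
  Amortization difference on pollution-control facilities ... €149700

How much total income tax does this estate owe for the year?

Standard income tax:
  €693000 × 6% = €41580
  €80000 × 17% = €13600
  → €55180

Supplementary minimum tax:
  Adjusted income: €773000 + €112700 + €149700 = €1035400
  Less exemption €44000 → base €991400
  €991400 × 13% = €128882

€128882 > €55180, so the supplementary minimum tax is the binding amount.

€128882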